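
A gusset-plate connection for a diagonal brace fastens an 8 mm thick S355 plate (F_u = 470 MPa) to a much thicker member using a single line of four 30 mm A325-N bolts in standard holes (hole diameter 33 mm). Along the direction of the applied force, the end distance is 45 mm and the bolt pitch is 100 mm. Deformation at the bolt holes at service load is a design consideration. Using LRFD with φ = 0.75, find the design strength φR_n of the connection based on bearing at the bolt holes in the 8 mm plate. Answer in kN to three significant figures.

706 kN

Per bolt r_n = 1.2 l_c t F_u ≤ 2.4 d t F_u; upper limit = 2.4 × 30 × 8 × 470 / 1000 = 270.7 kN.
Edge bolt: l_c = 45 − 33/2 = 28.5 mm → 1.2 × 28.5 × 8 × 470 / 1000 = 128.6 → r_n = 128.6 kN.
Interior bolts: l_c = 100 − 33 = 67 mm → 1.2 × 67 × 8 × 470 / 1000 = 302.3 → r_n = 270.7 kN.
R_n = 1 × 128.6 + 3 × 270.7 = 940.8 kN.
Design strength φR_n = 0.75 × 940.8 = 706 kN.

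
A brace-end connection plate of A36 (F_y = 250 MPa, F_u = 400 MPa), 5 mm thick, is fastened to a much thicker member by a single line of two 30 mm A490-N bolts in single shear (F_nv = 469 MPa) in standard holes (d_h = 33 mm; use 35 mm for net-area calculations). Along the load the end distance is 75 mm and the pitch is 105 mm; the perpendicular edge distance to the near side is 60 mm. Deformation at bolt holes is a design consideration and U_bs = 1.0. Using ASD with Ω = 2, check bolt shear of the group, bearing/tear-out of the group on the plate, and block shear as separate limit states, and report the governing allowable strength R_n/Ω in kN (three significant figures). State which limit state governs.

110 kN (block shear governs)

Bolt shear: A_b = π·30²/4 = 706.9 mm²; R_n = 469 × 706.9 × 2 × 1 / 1000 = 663 kN → 663 / 2 = 332 kN.
Bearing: edge l_c = 58.5, r_n = 140.4 kN; interior l_c = 72, r_n = 144 kN; R_n = 140.4 + 1·144 = 284.4 kN → 142 kN.
Block shear: A_gv = 900, A_nv = 637.5, A_nt = 212.5 mm²; R_n = min(0.6F_uA_nv, 0.6F_yA_gv) + U_bs·F_u·A_nt = 220 kN → 110 kN.
Block shear governs: 110 kN.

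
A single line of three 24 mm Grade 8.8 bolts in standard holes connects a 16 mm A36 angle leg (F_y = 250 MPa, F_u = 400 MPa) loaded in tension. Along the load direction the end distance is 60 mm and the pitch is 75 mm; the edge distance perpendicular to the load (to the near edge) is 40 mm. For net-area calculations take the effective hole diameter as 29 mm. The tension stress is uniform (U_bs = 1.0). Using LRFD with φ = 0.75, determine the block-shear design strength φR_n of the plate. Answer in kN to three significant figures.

500 kN

Shear plane L_v = 60 + 2·75 = 210 mm; A_gv = 210 × 16 = 3360 mm².
A_nv = (210 − 2.5·29) × 16 = 2200 mm².
A_nt = (40 − 0.5·29) × 16 = 408 mm².
0.6 F_u A_nv = 528 kN; 0.6 F_y A_gv = 504 kN → shear yielding governs the shear term.
R_n = 504 + 1.0 × 400 × 408 / 1000 = 667.2 kN.
Design strength φR_n = 0.75 × 667.2 = 500 kN.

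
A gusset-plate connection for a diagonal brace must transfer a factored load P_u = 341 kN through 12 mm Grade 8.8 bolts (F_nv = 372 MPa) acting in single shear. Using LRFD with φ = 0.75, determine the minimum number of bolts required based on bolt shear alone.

11 bolts

A_b = π·12²/4 = 113.1 mm².
Per-bolt design strength φR_n = 0.75 × 372 × 113.1 × 1 / 1000 = 31.55 kN.
n ≥ 341 / 31.55 = 10.81 → use 11 bolts.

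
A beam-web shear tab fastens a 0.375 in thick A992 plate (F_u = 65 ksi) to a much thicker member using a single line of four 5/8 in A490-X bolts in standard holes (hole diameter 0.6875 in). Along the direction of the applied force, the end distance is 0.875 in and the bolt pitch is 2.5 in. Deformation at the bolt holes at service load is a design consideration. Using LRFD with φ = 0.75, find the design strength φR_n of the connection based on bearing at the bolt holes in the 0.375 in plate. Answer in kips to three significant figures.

Per bolt r_n = 1.2 l_c t F_u ≤ 2.4 d t F_u; upper limit = 2.4 × 0.625 × 0.375 × 65 = 36.56 kips.
Edge bolt: l_c = 0.875 − 0.6875/2 = 0.5312 in → 1.2 × 0.5312 × 0.375 × 65 = 15.54 → r_n = 15.54 kips.
Interior bolts: l_c = 2.5 − 0.6875 = 1.812 in → 1.2 × 1.812 × 0.375 × 65 = 53.02 → r_n = 36.56 kips.
R_n = 1 × 15.54 + 3 × 36.56 = 125.2 kips.
Design strength φR_n = 0.75 × 125.2 = 93.9 kips.

93.9 kips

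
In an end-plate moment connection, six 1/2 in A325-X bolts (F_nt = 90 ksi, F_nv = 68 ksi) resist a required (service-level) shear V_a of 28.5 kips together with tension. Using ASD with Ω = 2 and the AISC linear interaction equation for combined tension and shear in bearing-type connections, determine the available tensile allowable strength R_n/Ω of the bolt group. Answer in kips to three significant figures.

31.2 kips

A_b = π·0.5²/4 = 0.1963 in²; f_rv = 28.5 / (6 × 0.1963) = 24.19 ksi.
F'_nt = 1.3 F_nt − (Ω F_nt / F_nv) f_rv = 1.3·90 − (2·90/68)·24.19 = 52.96 ksi, capped at F_nt → F'_nt = 52.96 ksi.
R_n = F'_nt · A_b · n = 52.96 × 0.1963 × 6 = 62.4 kips.
Allowable strength R_n/Ω = 62.4 / 2 = 31.2 kips.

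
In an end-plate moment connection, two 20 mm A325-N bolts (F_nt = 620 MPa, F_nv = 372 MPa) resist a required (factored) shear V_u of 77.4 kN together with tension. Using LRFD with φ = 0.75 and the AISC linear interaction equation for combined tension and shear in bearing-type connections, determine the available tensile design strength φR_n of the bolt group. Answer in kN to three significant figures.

251 kN

A_b = π·20²/4 = 314.2 mm²; f_rv = 77.4 × 1000 / (2 × 314.2) = 123.2 MPa.
F'_nt = 1.3 F_nt − (F_nt / φF_nv) f_rv = 1.3·620 − (620/(0.75·372))·123.2 = 532.3 MPa, capped at F_nt → F'_nt = 532.3 MPa.
R_n = F'_nt · A_b · n = 532.3 × 314.2 × 2 / 1000 = 334.4 kN.
Design strength φR_n = 0.75 × 334.4 = 251 kN.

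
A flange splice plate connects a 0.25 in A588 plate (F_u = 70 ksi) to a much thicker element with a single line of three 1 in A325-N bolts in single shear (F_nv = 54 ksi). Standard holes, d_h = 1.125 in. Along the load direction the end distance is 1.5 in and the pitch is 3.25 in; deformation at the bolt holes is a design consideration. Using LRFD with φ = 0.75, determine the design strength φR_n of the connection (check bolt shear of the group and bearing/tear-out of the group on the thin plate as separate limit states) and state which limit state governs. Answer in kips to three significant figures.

Bolt shear: A_b = π·1²/4 = 0.7854 in²; R_n = 54 × 0.7854 × 3 × 1 = 127.2 kips → 0.75 × 127.2 = 95.4 kips.
Bearing (1.2 l_c t F_u ≤ 2.4 d t F_u): upper limit = 2.4·1·0.25·70 = 42 kips.
  Edge l_c = 1.5 − 1.125/2 = 0.9375 → r_n = 19.69 kips; interior l_c = 3.25 − 1.125 = 2.125 → r_n = 42 kips.
  R_n,bearing = 1·19.69 + 2·42 = 103.7 kips → 0.75 × 103.7 = 77.8 kips.
Bearing governs: 77.8 kips.

77.8 kips (bearing governs)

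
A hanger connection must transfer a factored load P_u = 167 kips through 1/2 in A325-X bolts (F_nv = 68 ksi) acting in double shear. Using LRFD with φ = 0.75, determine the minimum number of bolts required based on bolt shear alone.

9 bolts

A_b = π·0.5²/4 = 0.1963 in².
Per-bolt design strength φR_n = 0.75 × 68 × 0.1963 × 2 = 20.03 kips.
n ≥ 167 / 20.03 = 8.338 → use 9 bolts.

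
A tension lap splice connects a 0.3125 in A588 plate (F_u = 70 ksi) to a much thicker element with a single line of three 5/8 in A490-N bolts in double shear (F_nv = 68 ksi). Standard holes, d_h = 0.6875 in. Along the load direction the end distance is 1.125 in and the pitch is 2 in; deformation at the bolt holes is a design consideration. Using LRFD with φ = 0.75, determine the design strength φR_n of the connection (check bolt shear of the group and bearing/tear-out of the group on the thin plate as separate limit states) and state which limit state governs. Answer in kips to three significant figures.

64.6 kips (bearing governs)

Bolt shear: A_b = π·0.625²/4 = 0.3068 in²; R_n = 68 × 0.3068 × 3 × 2 = 125.2 kips → 0.75 × 125.2 = 93.9 kips.
Bearing (1.2 l_c t F_u ≤ 2.4 d t F_u): upper limit = 2.4·0.625·0.3125·70 = 32.81 kips.
  Edge l_c = 1.125 − 0.6875/2 = 0.7812 → r_n = 20.51 kips; interior l_c = 2 − 0.6875 = 1.312 → r_n = 32.81 kips.
  R_n,bearing = 1·20.51 + 2·32.81 = 86.13 kips → 0.75 × 86.13 = 64.6 kips.
Bearing governs: 64.6 kips.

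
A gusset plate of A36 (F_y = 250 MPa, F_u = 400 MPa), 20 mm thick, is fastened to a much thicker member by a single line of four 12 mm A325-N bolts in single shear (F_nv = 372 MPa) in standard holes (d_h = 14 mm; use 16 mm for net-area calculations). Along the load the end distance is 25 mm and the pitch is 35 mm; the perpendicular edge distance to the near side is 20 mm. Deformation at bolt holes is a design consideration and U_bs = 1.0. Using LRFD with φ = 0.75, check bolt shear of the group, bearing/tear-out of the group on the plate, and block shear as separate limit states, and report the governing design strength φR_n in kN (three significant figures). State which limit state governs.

126 kN (bolt shear governs)

Bolt shear: A_b = π·12²/4 = 113.1 mm²; R_n = 372 × 113.1 × 4 × 1 / 1000 = 168.3 kN → 0.75 × 168.3 = 126 kN.
Bearing: edge l_c = 18, r_n = 172.8 kN; interior l_c = 21, r_n = 201.6 kN; R_n = 172.8 + 3·201.6 = 777.6 kN → 583 kN.
Block shear: A_gv = 2600, A_nv = 1480, A_nt = 240 mm²; R_n = min(0.6F_uA_nv, 0.6F_yA_gv) + U_bs·F_u·A_nt = 451.2 kN → 338 kN.
Bolt shear governs: 126 kN.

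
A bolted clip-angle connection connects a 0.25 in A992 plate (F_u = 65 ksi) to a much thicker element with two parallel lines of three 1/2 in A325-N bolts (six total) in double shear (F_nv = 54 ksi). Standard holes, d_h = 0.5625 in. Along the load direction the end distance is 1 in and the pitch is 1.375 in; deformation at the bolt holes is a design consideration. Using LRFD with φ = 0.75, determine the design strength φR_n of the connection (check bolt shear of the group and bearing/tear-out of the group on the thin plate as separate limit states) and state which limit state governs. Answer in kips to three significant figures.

Bolt shear: A_b = π·0.5²/4 = 0.1963 in²; R_n = 54 × 0.1963 × 6 × 2 = 127.2 kips → 0.75 × 127.2 = 95.4 kips.
Bearing (1.2 l_c t F_u ≤ 2.4 d t F_u): upper limit = 2.4·0.5·0.25·65 = 19.5 kips.
  Edge l_c = 1 − 0.5625/2 = 0.7188 → r_n = 14.02 kips; interior l_c = 1.375 − 0.5625 = 0.8125 → r_n = 15.84 kips.
  R_n,bearing = 2·14.02 + 4·15.84 = 91.41 kips → 0.75 × 91.41 = 68.6 kips.
Bearing governs: 68.6 kips.

68.6 kips (bearing governs)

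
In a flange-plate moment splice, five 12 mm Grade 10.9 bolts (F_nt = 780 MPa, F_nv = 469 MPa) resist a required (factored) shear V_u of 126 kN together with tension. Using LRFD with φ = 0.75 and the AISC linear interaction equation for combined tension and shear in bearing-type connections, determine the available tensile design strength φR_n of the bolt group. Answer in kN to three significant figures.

A_b = π·12²/4 = 113.1 mm²; f_rv = 126 × 1000 / (5 × 113.1) = 222.8 MPa.
F'_nt = 1.3 F_nt − (F_nt / φF_nv) f_rv = 1.3·780 − (780/(0.75·469))·222.8 = 519.9 MPa, capped at F_nt → F'_nt = 519.9 MPa.
R_n = F'_nt · A_b · n = 519.9 × 113.1 × 5 / 1000 = 294 kN.
Design strength φR_n = 0.75 × 294 = 221 kN.

221 kN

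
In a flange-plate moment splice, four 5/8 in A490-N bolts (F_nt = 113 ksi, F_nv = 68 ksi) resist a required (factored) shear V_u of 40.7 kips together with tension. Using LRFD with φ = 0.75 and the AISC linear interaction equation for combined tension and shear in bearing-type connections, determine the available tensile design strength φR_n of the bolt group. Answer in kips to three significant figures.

A_b = π·0.625²/4 = 0.3068 in²; f_rv = 40.7 / (4 × 0.3068) = 33.17 ksi.
F'_nt = 1.3 F_nt − (F_nt / φF_nv) f_rv = 1.3·113 − (113/(0.75·68))·33.17 = 73.42 ksi, capped at F_nt → F'_nt = 73.42 ksi.
R_n = F'_nt · A_b · n = 73.42 × 0.3068 × 4 = 90.09 kips.
Design strength φR_n = 0.75 × 90.09 = 67.6 kips.

67.6 kips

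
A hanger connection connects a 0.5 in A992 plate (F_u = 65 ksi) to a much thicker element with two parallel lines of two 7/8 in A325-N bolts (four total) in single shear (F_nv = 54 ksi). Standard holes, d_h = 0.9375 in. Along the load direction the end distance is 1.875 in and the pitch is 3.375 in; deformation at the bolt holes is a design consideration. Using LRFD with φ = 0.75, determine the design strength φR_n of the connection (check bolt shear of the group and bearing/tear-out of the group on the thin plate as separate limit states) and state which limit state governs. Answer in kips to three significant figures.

97.4 kips (bolt shear governs)

Bolt shear: A_b = π·0.875²/4 = 0.6013 in²; R_n = 54 × 0.6013 × 4 × 1 = 129.9 kips → 0.75 × 129.9 = 97.4 kips.
Bearing (1.2 l_c t F_u ≤ 2.4 d t F_u): upper limit = 2.4·0.875·0.5·65 = 68.25 kips.
  Edge l_c = 1.875 − 0.9375/2 = 1.406 → r_n = 54.84 kips; interior l_c = 3.375 − 0.9375 = 2.438 → r_n = 68.25 kips.
  R_n,bearing = 2·54.84 + 2·68.25 = 246.2 kips → 0.75 × 246.2 = 185 kips.
Bolt shear governs: 97.4 kips.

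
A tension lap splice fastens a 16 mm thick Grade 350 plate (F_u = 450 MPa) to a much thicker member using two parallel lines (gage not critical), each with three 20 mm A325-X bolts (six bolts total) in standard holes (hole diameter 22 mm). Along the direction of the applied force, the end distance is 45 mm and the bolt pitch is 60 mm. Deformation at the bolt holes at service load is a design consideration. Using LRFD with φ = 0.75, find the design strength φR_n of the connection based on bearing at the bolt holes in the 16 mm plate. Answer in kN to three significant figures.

Per bolt r_n = 1.2 l_c t F_u ≤ 2.4 d t F_u; upper limit = 2.4 × 20 × 16 × 450 / 1000 = 345.6 kN.
Edge bolt: l_c = 45 − 22/2 = 34 mm → 1.2 × 34 × 16 × 450 / 1000 = 293.8 → r_n = 293.8 kN.
Interior bolts: l_c = 60 − 22 = 38 mm → 1.2 × 38 × 16 × 450 / 1000 = 328.3 → r_n = 328.3 kN.
R_n = 2 × 293.8 + 4 × 328.3 = 1901 kN.
Design strength φR_n = 0.75 × 1901 = 1430 kN.

1430 kN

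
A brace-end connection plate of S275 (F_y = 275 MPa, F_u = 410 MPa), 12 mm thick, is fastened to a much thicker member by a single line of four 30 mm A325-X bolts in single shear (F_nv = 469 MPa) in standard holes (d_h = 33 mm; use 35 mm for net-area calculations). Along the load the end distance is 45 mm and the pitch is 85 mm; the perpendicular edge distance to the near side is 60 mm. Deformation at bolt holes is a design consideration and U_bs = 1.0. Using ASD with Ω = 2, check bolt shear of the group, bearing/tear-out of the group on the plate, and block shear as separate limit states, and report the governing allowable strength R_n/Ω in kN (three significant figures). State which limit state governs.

Bolt shear: A_b = π·30²/4 = 706.9 mm²; R_n = 469 × 706.9 × 4 × 1 / 1000 = 1326 kN → 1326 / 2 = 663 kN.
Bearing: edge l_c = 28.5, r_n = 168.3 kN; interior l_c = 52, r_n = 307 kN; R_n = 168.3 + 3·307 = 1089 kN → 545 kN.
Block shear: A_gv = 3600, A_nv = 2130, A_nt = 510 mm²; R_n = min(0.6F_uA_nv, 0.6F_yA_gv) + U_bs·F_u·A_nt = 733.1 kN → 367 kN.
Block shear governs: 367 kN.

367 kN (block shear governs)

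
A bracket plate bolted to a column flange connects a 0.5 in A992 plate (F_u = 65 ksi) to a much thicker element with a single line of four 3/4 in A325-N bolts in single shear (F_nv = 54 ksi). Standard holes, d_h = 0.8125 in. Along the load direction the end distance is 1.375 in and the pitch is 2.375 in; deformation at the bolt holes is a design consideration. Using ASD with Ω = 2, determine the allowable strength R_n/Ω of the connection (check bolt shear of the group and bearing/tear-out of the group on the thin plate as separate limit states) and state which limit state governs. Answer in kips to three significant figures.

Bolt shear: A_b = π·0.75²/4 = 0.4418 in²; R_n = 54 × 0.4418 × 4 × 1 = 95.43 kips → 95.43 / 2 = 47.7 kips.
Bearing (1.2 l_c t F_u ≤ 2.4 d t F_u): upper limit = 2.4·0.75·0.5·65 = 58.5 kips.
  Edge l_c = 1.375 − 0.8125/2 = 0.9688 → r_n = 37.78 kips; interior l_c = 2.375 − 0.8125 = 1.562 → r_n = 58.5 kips.
  R_n,bearing = 1·37.78 + 3·58.5 = 213.3 kips → 213.3 / 2 = 107 kips.
Bolt shear governs: 47.7 kips.

47.7 kips (bolt shear governs)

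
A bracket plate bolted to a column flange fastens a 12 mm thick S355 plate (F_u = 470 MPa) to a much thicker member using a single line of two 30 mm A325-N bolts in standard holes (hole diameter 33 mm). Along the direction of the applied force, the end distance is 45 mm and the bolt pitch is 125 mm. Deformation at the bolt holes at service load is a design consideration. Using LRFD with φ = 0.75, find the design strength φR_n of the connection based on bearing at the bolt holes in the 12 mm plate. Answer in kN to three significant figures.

Per bolt r_n = 1.2 l_c t F_u ≤ 2.4 d t F_u; upper limit = 2.4 × 30 × 12 × 470 / 1000 = 406.1 kN.
Edge bolt: l_c = 45 − 33/2 = 28.5 mm → 1.2 × 28.5 × 12 × 470 / 1000 = 192.9 → r_n = 192.9 kN.
Interior bolts: l_c = 125 − 33 = 92 mm → 1.2 × 92 × 12 × 470 / 1000 = 622.7 → r_n = 406.1 kN.
R_n = 1 × 192.9 + 1 × 406.1 = 599 kN.
Design strength φR_n = 0.75 × 599 = 449 kN.

449 kN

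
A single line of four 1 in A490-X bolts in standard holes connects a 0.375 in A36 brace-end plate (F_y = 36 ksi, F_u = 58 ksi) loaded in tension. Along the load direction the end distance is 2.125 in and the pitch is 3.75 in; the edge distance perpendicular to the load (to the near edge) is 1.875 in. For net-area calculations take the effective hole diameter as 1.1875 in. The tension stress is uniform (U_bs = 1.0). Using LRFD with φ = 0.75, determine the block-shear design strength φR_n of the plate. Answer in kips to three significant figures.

Shear plane L_v = 2.125 + 3·3.75 = 13.38 in; A_gv = 13.38 × 0.375 = 5.016 in².
A_nv = (13.38 − 3.5·1.1875) × 0.375 = 3.457 in².
A_nt = (1.875 − 0.5·1.1875) × 0.375 = 0.4805 in².
0.6 F_u A_nv = 120.3 kips; 0.6 F_y A_gv = 108.3 kips → shear yielding governs the shear term.
R_n = 108.3 + 1.0 × 58 × 0.4805 = 136.2 kips.
Design strength φR_n = 0.75 × 136.2 = 102 kips.

102 kips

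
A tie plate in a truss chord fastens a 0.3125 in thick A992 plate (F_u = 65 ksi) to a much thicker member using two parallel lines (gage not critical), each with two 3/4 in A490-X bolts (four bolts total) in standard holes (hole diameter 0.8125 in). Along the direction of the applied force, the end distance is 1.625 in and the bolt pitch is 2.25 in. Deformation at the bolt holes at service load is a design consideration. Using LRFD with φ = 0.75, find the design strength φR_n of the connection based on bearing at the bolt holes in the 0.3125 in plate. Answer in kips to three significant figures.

97.1 kips

Per bolt r_n = 1.2 l_c t F_u ≤ 2.4 d t F_u; upper limit = 2.4 × 0.75 × 0.3125 × 65 = 36.56 kips.
Edge bolt: l_c = 1.625 − 0.8125/2 = 1.219 in → 1.2 × 1.219 × 0.3125 × 65 = 29.71 → r_n = 29.71 kips.
Interior bolts: l_c = 2.25 − 0.8125 = 1.438 in → 1.2 × 1.438 × 0.3125 × 65 = 35.04 → r_n = 35.04 kips.
R_n = 2 × 29.71 + 2 × 35.04 = 129.5 kips.
Design strength φR_n = 0.75 × 129.5 = 97.1 kips.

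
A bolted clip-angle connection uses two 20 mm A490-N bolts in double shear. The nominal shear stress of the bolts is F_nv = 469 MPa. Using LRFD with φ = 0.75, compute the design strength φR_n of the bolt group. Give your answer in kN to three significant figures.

442 kN

A_b = π × 20² / 4 = 314.2 mm².
R_n = F_nv · A_b · n · n_s = 469 × 314.2 × 2 × 2 / 1000 = 589.4 kN.
Design strength φR_n = 0.75 × 589.4 = 442 kN.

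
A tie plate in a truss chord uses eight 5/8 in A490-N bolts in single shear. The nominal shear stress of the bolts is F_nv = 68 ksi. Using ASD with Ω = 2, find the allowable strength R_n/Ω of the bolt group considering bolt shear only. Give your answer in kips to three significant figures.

A_b = π × 0.625² / 4 = 0.3068 in².
R_n = F_nv · A_b · n · n_s = 68 × 0.3068 × 8 × 1 = 166.9 kips.
Allowable strength R_n/Ω = 166.9 / 2 = 83.4 kips.

83.4 kips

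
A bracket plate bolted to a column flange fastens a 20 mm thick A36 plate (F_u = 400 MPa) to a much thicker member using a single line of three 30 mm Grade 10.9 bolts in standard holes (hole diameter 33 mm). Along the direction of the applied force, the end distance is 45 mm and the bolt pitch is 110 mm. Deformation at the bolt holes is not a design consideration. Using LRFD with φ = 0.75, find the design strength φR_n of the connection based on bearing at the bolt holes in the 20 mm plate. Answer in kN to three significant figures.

1340 kN

Per bolt r_n = 1.5 l_c t F_u ≤ 3.0 d t F_u; upper limit = 3.0 × 30 × 20 × 400 / 1000 = 720 kN.
Edge bolt: l_c = 45 − 33/2 = 28.5 mm → 1.5 × 28.5 × 20 × 400 / 1000 = 342 → r_n = 342 kN.
Interior bolts: l_c = 110 − 33 = 77 mm → 1.5 × 77 × 20 × 400 / 1000 = 924 → r_n = 720 kN.
R_n = 1 × 342 + 2 × 720 = 1782 kN.
Design strength φR_n = 0.75 × 1782 = 1340 kN.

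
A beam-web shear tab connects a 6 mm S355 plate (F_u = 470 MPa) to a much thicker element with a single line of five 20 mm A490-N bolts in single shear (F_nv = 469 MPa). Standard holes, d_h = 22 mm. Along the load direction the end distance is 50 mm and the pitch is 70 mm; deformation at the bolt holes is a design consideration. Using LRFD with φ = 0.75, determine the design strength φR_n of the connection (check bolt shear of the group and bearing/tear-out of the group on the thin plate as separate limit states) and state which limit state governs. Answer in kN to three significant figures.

505 kN (bearing governs)

Bolt shear: A_b = π·20²/4 = 314.2 mm²; R_n = 469 × 314.2 × 5 × 1 / 1000 = 736.7 kN → 0.75 × 736.7 = 553 kN.
Bearing (1.2 l_c t F_u ≤ 2.4 d t F_u): upper limit = 2.4·20·6·470 / 1000 = 135.4 kN.
  Edge l_c = 50 − 22/2 = 39 → r_n = 132 kN; interior l_c = 70 − 22 = 48 → r_n = 135.4 kN.
  R_n,bearing = 1·132 + 4·135.4 = 673.4 kN → 0.75 × 673.4 = 505 kN.
Bearing governs: 505 kN.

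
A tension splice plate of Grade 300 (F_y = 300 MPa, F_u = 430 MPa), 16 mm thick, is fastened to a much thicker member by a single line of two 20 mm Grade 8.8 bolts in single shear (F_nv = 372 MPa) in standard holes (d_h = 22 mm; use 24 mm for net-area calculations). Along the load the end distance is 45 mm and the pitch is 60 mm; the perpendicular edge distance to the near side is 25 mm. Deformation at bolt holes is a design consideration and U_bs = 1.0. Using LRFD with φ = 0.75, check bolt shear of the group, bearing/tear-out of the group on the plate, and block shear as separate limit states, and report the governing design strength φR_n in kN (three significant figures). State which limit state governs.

175 kN (bolt shear governs)

Bolt shear: A_b = π·20²/4 = 314.2 mm²; R_n = 372 × 314.2 × 2 × 1 / 1000 = 233.7 kN → 0.75 × 233.7 = 175 kN.
Bearing: edge l_c = 34, r_n = 280.7 kN; interior l_c = 38, r_n = 313.7 kN; R_n = 280.7 + 1·313.7 = 594.4 kN → 446 kN.
Block shear: A_gv = 1680, A_nv = 1104, A_nt = 208 mm²; R_n = min(0.6F_uA_nv, 0.6F_yA_gv) + U_bs·F_u·A_nt = 374.3 kN → 281 kN.
Bolt shear governs: 175 kN.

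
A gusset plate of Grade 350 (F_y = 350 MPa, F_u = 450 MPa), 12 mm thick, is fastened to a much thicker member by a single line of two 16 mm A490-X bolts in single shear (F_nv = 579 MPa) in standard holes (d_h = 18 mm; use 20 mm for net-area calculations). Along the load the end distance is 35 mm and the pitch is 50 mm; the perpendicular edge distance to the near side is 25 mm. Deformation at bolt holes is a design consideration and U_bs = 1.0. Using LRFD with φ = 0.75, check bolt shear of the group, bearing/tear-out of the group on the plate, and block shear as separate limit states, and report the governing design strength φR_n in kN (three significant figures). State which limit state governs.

175 kN (bolt shear governs)

Bolt shear: A_b = π·16²/4 = 201.1 mm²; R_n = 579 × 201.1 × 2 × 1 / 1000 = 232.8 kN → 0.75 × 232.8 = 175 kN.
Bearing: edge l_c = 26, r_n = 168.5 kN; interior l_c = 32, r_n = 207.4 kN; R_n = 168.5 + 1·207.4 = 375.8 kN → 282 kN.
Block shear: A_gv = 1020, A_nv = 660, A_nt = 180 mm²; R_n = min(0.6F_uA_nv, 0.6F_yA_gv) + U_bs·F_u·A_nt = 259.2 kN → 194 kN.
Bolt shear governs: 175 kN.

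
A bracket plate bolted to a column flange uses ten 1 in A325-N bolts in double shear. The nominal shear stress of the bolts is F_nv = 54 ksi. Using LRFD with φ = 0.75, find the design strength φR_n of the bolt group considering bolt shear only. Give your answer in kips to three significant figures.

636 kips

A_b = π × 1² / 4 = 0.7854 in².
R_n = F_nv · A_b · n · n_s = 54 × 0.7854 × 10 × 2 = 848.2 kips.
Design strength φR_n = 0.75 × 848.2 = 636 kips.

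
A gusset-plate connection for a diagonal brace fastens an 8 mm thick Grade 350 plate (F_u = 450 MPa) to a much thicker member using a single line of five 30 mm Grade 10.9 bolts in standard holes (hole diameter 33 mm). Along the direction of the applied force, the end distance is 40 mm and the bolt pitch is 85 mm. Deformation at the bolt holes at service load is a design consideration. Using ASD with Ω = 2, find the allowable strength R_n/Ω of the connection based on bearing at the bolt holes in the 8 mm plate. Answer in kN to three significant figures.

500 kN

Per bolt r_n = 1.2 l_c t F_u ≤ 2.4 d t F_u; upper limit = 2.4 × 30 × 8 × 450 / 1000 = 259.2 kN.
Edge bolt: l_c = 40 − 33/2 = 23.5 mm → 1.2 × 23.5 × 8 × 450 / 1000 = 101.5 → r_n = 101.5 kN.
Interior bolts: l_c = 85 − 33 = 52 mm → 1.2 × 52 × 8 × 450 / 1000 = 224.6 → r_n = 224.6 kN.
R_n = 1 × 101.5 + 4 × 224.6 = 1000 kN.
Allowable strength R_n/Ω = 1000 / 2 = 500 kN.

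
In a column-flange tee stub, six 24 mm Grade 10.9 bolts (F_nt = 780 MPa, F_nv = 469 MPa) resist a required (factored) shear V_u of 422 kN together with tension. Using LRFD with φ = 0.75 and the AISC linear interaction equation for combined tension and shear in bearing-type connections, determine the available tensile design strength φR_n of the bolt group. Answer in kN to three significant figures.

1360 kN

A_b = π·24²/4 = 452.4 mm²; f_rv = 422 × 1000 / (6 × 452.4) = 155.5 MPa.
F'_nt = 1.3 F_nt − (F_nt / φF_nv) f_rv = 1.3·780 − (780/(0.75·469))·155.5 = 669.2 MPa, capped at F_nt → F'_nt = 669.2 MPa.
R_n = F'_nt · A_b · n = 669.2 × 452.4 × 6 / 1000 = 1817 kN.
Design strength φR_n = 0.75 × 1817 = 1360 kN.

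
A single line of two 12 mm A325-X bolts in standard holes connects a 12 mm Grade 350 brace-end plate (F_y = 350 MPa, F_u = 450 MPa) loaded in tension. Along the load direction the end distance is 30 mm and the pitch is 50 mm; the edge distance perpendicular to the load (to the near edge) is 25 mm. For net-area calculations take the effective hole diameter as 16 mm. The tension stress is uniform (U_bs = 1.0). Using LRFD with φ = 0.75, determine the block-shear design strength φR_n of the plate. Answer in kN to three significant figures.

Shear plane L_v = 30 + 1·50 = 80 mm; A_gv = 80 × 12 = 960 mm².
A_nv = (80 − 1.5·16) × 12 = 672 mm².
A_nt = (25 − 0.5·16) × 12 = 204 mm².
0.6 F_u A_nv = 181.4 kN; 0.6 F_y A_gv = 201.6 kN → shear rupture governs the shear term.
R_n = 181.4 + 1.0 × 450 × 204 / 1000 = 273.2 kN.
Design strength φR_n = 0.75 × 273.2 = 205 kN.

205 kN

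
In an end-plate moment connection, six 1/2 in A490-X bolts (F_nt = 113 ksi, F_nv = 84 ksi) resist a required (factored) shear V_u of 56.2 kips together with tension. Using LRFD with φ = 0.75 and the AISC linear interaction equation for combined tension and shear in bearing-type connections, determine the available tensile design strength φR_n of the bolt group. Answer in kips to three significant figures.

54.2 kips

A_b = π·0.5²/4 = 0.1963 in²; f_rv = 56.2 / (6 × 0.1963) = 47.7 ksi.
F'_nt = 1.3 F_nt − (F_nt / φF_nv) f_rv = 1.3·113 − (113/(0.75·84))·47.7 = 61.34 ksi, capped at F_nt → F'_nt = 61.34 ksi.
R_n = F'_nt · A_b · n = 61.34 × 0.1963 × 6 = 72.26 kips.
Design strength φR_n = 0.75 × 72.26 = 54.2 kips.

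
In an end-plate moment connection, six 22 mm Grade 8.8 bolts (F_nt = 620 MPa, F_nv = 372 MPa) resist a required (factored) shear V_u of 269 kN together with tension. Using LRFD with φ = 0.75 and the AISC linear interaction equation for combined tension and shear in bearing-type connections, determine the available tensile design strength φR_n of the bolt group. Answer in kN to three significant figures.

930 kN

A_b = π·22²/4 = 380.1 mm²; f_rv = 269 × 1000 / (6 × 380.1) = 117.9 MPa.
F'_nt = 1.3 F_nt − (F_nt / φF_nv) f_rv = 1.3·620 − (620/(0.75·372))·117.9 = 543.9 MPa, capped at F_nt → F'_nt = 543.9 MPa.
R_n = F'_nt · A_b · n = 543.9 × 380.1 × 6 / 1000 = 1241 kN.
Design strength φR_n = 0.75 × 1241 = 930 kN.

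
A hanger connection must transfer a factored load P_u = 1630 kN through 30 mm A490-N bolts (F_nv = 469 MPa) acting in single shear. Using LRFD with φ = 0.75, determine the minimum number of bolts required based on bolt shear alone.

7 bolts

A_b = π·30²/4 = 706.9 mm².
Per-bolt design strength φR_n = 0.75 × 469 × 706.9 × 1 / 1000 = 248.6 kN.
n ≥ 1630 / 248.6 = 6.556 → use 7 bolts.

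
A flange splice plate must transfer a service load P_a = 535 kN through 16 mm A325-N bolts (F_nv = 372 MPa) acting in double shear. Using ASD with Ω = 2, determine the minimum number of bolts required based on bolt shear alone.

A_b = π·16²/4 = 201.1 mm².
Per-bolt allowable strength R_n/Ω = 372 × 201.1 × 2 / 1000 / 2 = 74.8 kN.
n ≥ 535 / 74.8 = 7.153 → use 8 bolts.

8 bolts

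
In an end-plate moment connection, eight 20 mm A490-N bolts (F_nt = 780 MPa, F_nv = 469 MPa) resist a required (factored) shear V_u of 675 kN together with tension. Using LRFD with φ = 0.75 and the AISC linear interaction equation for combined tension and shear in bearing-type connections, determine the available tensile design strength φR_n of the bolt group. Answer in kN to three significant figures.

789 kN

A_b = π·20²/4 = 314.2 mm²; f_rv = 675 × 1000 / (8 × 314.2) = 268.6 MPa.
F'_nt = 1.3 F_nt − (F_nt / φF_nv) f_rv = 1.3·780 − (780/(0.75·469))·268.6 = 418.4 MPa, capped at F_nt → F'_nt = 418.4 MPa.
R_n = F'_nt · A_b · n = 418.4 × 314.2 × 8 / 1000 = 1052 kN.
Design strength φR_n = 0.75 × 1052 = 789 kN.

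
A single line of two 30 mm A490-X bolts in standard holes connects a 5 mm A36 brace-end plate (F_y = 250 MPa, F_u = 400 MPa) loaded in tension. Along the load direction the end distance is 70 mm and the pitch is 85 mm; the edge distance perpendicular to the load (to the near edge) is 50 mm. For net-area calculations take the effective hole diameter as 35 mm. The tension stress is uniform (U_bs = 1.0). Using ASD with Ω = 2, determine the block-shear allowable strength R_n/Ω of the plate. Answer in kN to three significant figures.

90.6 kN

Shear plane L_v = 70 + 1·85 = 155 mm; A_gv = 155 × 5 = 775 mm².
A_nv = (155 − 1.5·35) × 5 = 512.5 mm².
A_nt = (50 − 0.5·35) × 5 = 162.5 mm².
0.6 F_u A_nv = 123 kN; 0.6 F_y A_gv = 116.2 kN → shear yielding governs the shear term.
R_n = 116.2 + 1.0 × 400 × 162.5 / 1000 = 181.2 kN.
Allowable strength R_n/Ω = 181.2 / 2 = 90.6 kN.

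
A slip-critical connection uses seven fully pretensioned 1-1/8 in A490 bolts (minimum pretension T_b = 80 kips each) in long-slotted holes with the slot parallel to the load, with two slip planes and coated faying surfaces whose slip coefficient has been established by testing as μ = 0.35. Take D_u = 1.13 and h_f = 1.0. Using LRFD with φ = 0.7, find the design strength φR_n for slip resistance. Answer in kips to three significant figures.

310 kips

R_n = μ · D_u · h_f · T_b · n_s · n_b = 0.35 × 1.13 × 1.0 × 80 × 2 × 7 = 443 kips.
Design strength φR_n = 0.7 × 443 = 310 kips.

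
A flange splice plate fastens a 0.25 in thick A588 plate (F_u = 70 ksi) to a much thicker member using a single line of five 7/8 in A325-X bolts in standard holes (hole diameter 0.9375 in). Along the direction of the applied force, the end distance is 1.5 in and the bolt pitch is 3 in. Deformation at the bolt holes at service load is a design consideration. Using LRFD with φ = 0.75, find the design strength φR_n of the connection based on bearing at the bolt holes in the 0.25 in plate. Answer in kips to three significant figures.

Per bolt r_n = 1.2 l_c t F_u ≤ 2.4 d t F_u; upper limit = 2.4 × 0.875 × 0.25 × 70 = 36.75 kips.
Edge bolt: l_c = 1.5 − 0.9375/2 = 1.031 in → 1.2 × 1.031 × 0.25 × 70 = 21.66 → r_n = 21.66 kips.
Interior bolts: l_c = 3 − 0.9375 = 2.062 in → 1.2 × 2.062 × 0.25 × 70 = 43.31 → r_n = 36.75 kips.
R_n = 1 × 21.66 + 4 × 36.75 = 168.7 kips.
Design strength φR_n = 0.75 × 168.7 = 126 kips.

126 kips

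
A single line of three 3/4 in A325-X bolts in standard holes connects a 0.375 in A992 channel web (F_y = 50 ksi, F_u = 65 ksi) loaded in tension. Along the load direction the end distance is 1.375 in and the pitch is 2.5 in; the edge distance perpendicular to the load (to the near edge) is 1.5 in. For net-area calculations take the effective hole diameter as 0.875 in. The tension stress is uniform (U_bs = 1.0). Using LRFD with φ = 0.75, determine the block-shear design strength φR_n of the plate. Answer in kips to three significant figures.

Shear plane L_v = 1.375 + 2·2.5 = 6.375 in; A_gv = 6.375 × 0.375 = 2.391 in².
A_nv = (6.375 − 2.5·0.875) × 0.375 = 1.57 in².
A_nt = (1.5 − 0.5·0.875) × 0.375 = 0.3984 in².
0.6 F_u A_nv = 61.24 kips; 0.6 F_y A_gv = 71.72 kips → shear rupture governs the shear term.
R_n = 61.24 + 1.0 × 65 × 0.3984 = 87.14 kips.
Design strength φR_n = 0.75 × 87.14 = 65.4 kips.

65.4 kips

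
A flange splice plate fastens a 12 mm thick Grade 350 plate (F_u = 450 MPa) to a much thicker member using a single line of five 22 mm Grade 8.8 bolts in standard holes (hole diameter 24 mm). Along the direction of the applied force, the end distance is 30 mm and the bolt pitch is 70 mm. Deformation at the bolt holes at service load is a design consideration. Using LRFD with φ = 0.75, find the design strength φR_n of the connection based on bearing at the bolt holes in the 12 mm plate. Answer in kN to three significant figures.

943 kN

Per bolt r_n = 1.2 l_c t F_u ≤ 2.4 d t F_u; upper limit = 2.4 × 22 × 12 × 450 / 1000 = 285.1 kN.
Edge bolt: l_c = 30 − 24/2 = 18 mm → 1.2 × 18 × 12 × 450 / 1000 = 116.6 → r_n = 116.6 kN.
Interior bolts: l_c = 70 − 24 = 46 mm → 1.2 × 46 × 12 × 450 / 1000 = 298.1 → r_n = 285.1 kN.
R_n = 1 × 116.6 + 4 × 285.1 = 1257 kN.
Design strength φR_n = 0.75 × 1257 = 943 kN.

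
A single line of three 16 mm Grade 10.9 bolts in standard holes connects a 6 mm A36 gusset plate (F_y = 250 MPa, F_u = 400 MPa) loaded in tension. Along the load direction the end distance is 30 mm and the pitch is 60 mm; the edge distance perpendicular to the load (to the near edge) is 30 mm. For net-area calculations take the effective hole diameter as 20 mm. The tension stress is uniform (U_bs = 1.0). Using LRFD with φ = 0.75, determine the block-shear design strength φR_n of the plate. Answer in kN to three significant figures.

Shear plane L_v = 30 + 2·60 = 150 mm; A_gv = 150 × 6 = 900 mm².
A_nv = (150 − 2.5·20) × 6 = 600 mm².
A_nt = (30 − 0.5·20) × 6 = 120 mm².
0.6 F_u A_nv = 144 kN; 0.6 F_y A_gv = 135 kN → shear yielding governs the shear term.
R_n = 135 + 1.0 × 400 × 120 / 1000 = 183 kN.
Design strength φR_n = 0.75 × 183 = 137 kN.

137 kN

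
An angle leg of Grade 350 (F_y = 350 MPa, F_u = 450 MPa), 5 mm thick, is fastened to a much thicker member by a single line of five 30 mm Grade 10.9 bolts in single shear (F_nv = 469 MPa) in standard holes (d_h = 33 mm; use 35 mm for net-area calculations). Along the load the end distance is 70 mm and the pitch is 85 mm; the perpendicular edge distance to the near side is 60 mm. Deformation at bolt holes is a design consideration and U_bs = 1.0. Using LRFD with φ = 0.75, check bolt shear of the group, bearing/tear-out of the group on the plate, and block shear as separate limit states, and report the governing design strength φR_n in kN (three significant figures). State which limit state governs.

Bolt shear: A_b = π·30²/4 = 706.9 mm²; R_n = 469 × 706.9 × 5 × 1 / 1000 = 1658 kN → 0.75 × 1658 = 1240 kN.
Bearing: edge l_c = 53.5, r_n = 144.5 kN; interior l_c = 52, r_n = 140.4 kN; R_n = 144.5 + 4·140.4 = 706.1 kN → 530 kN.
Block shear: A_gv = 2050, A_nv = 1262, A_nt = 212.5 mm²; R_n = min(0.6F_uA_nv, 0.6F_yA_gv) + U_bs·F_u·A_nt = 436.5 kN → 327 kN.
Block shear governs: 327 kN.

327 kN (block shear governs)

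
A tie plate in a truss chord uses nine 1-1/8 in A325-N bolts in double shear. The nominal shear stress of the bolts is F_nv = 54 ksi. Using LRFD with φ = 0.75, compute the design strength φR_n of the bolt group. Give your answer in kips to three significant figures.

A_b = π × 1.125² / 4 = 0.994 in².
R_n = F_nv · A_b · n · n_s = 54 × 0.994 × 9 × 2 = 966.2 kips.
Design strength φR_n = 0.75 × 966.2 = 725 kips.

725 kips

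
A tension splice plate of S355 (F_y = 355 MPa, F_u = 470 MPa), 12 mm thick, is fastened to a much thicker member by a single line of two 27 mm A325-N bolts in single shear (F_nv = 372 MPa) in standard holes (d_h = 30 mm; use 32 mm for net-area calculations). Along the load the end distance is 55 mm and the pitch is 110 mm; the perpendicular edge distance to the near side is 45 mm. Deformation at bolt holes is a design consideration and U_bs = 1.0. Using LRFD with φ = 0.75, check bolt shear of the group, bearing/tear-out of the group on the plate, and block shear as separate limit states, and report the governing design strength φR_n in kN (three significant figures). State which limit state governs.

319 kN (bolt shear governs)

Bolt shear: A_b = π·27²/4 = 572.6 mm²; R_n = 372 × 572.6 × 2 × 1 / 1000 = 426 kN → 0.75 × 426 = 319 kN.
Bearing: edge l_c = 40, r_n = 270.7 kN; interior l_c = 80, r_n = 365.5 kN; R_n = 270.7 + 1·365.5 = 636.2 kN → 477 kN.
Block shear: A_gv = 1980, A_nv = 1404, A_nt = 348 mm²; R_n = min(0.6F_uA_nv, 0.6F_yA_gv) + U_bs·F_u·A_nt = 559.5 kN → 420 kN.
Bolt shear governs: 319 kN.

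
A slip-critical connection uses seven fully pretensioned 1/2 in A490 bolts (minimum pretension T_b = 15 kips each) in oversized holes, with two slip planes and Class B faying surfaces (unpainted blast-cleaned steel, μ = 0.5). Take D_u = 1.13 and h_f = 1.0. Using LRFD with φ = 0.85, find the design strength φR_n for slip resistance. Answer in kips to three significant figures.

101 kips

R_n = μ · D_u · h_f · T_b · n_s · n_b = 0.5 × 1.13 × 1.0 × 15 × 2 × 7 = 118.6 kips.
Design strength φR_n = 0.85 × 118.6 = 101 kips.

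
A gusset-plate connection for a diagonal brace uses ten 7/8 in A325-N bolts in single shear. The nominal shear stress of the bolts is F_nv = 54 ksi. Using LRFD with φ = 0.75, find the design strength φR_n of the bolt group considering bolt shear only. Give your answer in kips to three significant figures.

A_b = π × 0.875² / 4 = 0.6013 in².
R_n = F_nv · A_b · n · n_s = 54 × 0.6013 × 10 × 1 = 324.7 kips.
Design strength φR_n = 0.75 × 324.7 = 244 kips.

244 kips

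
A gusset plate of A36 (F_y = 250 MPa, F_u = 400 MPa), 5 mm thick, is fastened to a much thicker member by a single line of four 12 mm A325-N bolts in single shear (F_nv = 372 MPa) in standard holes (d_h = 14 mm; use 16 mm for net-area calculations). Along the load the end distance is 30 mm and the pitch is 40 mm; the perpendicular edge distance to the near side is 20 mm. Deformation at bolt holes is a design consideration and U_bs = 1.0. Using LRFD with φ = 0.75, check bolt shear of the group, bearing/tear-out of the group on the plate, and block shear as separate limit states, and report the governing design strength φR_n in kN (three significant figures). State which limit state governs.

Bolt shear: A_b = π·12²/4 = 113.1 mm²; R_n = 372 × 113.1 × 4 × 1 / 1000 = 168.3 kN → 0.75 × 168.3 = 126 kN.
Bearing: edge l_c = 23, r_n = 55.2 kN; interior l_c = 26, r_n = 57.6 kN; R_n = 55.2 + 3·57.6 = 228 kN → 171 kN.
Block shear: A_gv = 750, A_nv = 470, A_nt = 60 mm²; R_n = min(0.6F_uA_nv, 0.6F_yA_gv) + U_bs·F_u·A_nt = 136.5 kN → 102 kN.
Block shear governs: 102 kN.

102 kN (block shear governs)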